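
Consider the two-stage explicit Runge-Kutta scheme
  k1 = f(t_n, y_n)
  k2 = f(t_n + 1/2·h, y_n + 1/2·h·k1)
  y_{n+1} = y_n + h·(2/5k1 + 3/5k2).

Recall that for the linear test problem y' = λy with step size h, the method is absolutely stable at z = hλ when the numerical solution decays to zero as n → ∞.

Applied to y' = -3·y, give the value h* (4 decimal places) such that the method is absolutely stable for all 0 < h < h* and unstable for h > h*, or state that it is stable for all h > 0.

(-3.3333,0); λ=-3 ⇒ h* = (10/3)/3 = 1.1111.

Set f=λy, z=hλ:
  k1=λy_n ⇒ h·k1=z·y_n;  k2=λ(1+1/2z)y_n ⇒ h·k2=z(1+1/2z)y_n
  y_{n+1}/y_n = 1 + 2/5z + 3/5z(1+1/2z) = 1 + z + 3/10z²
  ⇒ R(z) = 1 + z + 3/10z².

Need |R(x)|<1, x<0.
x=-0.57: |R|=0.5275
R=1: x+3/10x²=0 ⇒ x=−10/3=-3.3333; min R=1−1/(4·3/10)=0.1667>−1
Confirm numerically:
  x=-3.295: |R|=0.96211 <1
  x=-2.684: |R|=0.47716 <1
  x=-2.394: |R|=0.32537 <1
  x=-1.524: |R|=0.17277 <1
  x=-3.577: |R|=1.26148 >1
  x=-3.519: |R|=1.19601 >1
Stable set (-3.3333, 0).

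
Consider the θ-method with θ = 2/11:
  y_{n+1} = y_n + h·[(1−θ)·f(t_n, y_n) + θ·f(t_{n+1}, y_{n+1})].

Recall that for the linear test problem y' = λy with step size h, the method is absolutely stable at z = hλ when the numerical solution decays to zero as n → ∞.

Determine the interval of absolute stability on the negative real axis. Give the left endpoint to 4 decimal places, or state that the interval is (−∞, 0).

z∈(-3.1429,0).

Set f=λy, z=hλ:
  y_{n+1} = y_n + z·[9/11·y_n + 2/11·y_{n+1}] ⇒ (1 − 2/11z)y_{n+1} = (1 + 9/11z)y_n
  Hence R(z) = (1 + 9/11z)/(1 − 2/11z).

Need |R(x)|<1, x<0.
x=-0.64: |R|=0.4267
R=−1: 1+9/11x = −1+2/11x ⇒ -7/11x=2 ⇒ x=2/(-7/11)=-3.1429
Confirm numerically:
  x=-2.492: |R|=0.71496 <1
  x=-2.351: |R|=0.64699 <1
  x=-1.352: |R|=0.08523 <1
  x=-1.276: |R|=0.03571 <1
  x=-3.577: |R|=1.16740 >1
  x=-3.576: |R|=1.16703 >1
  x=-3.347: |R|=1.08076 >1
So |R|<1 on (-3.1429, 0).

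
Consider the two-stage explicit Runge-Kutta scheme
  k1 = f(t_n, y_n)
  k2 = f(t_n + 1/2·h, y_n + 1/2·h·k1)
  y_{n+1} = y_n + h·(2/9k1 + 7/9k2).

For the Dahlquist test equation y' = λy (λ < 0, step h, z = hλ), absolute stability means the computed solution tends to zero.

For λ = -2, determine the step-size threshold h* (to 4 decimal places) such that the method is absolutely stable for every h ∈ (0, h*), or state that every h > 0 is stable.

(-2.5714,0); λ=-2 ⇒ h* = (18/7)/2 = 1.2857.

Test eqn y'=λy, z=hλ:
  k1=λy_n ⇒ h·k1=z·y_n;  k2=λ(1+1/2z)y_n ⇒ h·k2=z(1+1/2z)y_n
  y_{n+1}/y_n = 1 + 2/9z + 7/9z(1+1/2z) = 1 + z + 7/18z²
  ⇒ R(z) = 1 + z + 7/18z².

Solve |R(x)|<1 on ℝ⁻.
x=-0.75: |R|=0.4688
R=1: x+7/18x²=0 ⇒ x=−18/7=-2.5714; min R=1−1/(4·7/18)=0.3571>−1
Confirm numerically:
  x=-2.392: |R|=0.83309 <1
  x=-2.187: |R|=0.67304 <1
  x=-2.100: |R|=0.61500 <1
  x=-1.453: |R|=0.36803 <1
  x=-3.124: |R|=1.67131 >1
  x=-3.005: |R|=1.50668 >1
  x=-2.995: |R|=1.49334 >1
Stable set (-2.5714, 0).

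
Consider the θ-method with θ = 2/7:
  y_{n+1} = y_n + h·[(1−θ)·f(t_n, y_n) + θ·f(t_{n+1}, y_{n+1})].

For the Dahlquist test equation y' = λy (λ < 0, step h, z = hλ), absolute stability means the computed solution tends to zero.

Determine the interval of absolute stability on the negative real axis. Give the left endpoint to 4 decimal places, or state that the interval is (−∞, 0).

(-4.6667, 0).

With y'=λy (z=hλ):
  y_{n+1} = y_n + z·[5/7·y_n + 2/7·y_{n+1}] ⇒ (1 − 2/7z)y_{n+1} = (1 + 5/7z)y_n
  R(z) = (1 + 5/7z)/(1 − 2/7z).

Need |R(x)|<1, x<0.
x=-1.04: |R|=0.1982
R=−1: 1+5/7x = −1+2/7x ⇒ -3/7x=2 ⇒ x=2/(-3/7)=-4.6667
Confirm numerically:
  x=-4.495: |R|=0.96779 <1
  x=-3.926: |R|=0.85039 <1
  x=-2.526: |R|=0.46714 <1
  x=-2.282: |R|=0.38136 <1
  x=-4.937: |R|=1.04806 >1
  x=-4.868: |R|=1.03609 >1
  x=-4.706: |R|=1.00719 >1
So |R|<1 on (-4.6667, 0).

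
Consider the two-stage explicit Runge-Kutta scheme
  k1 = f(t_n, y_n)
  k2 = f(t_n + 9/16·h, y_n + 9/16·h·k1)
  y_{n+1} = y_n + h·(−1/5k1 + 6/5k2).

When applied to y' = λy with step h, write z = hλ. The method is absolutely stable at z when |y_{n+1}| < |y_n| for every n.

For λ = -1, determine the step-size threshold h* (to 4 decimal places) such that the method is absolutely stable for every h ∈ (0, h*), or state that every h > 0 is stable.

With y'=λy (z=hλ):
  k1=λy_n ⇒ h·k1=z·y_n;  k2=λ(1+9/16z)y_n ⇒ h·k2=z(1+9/16z)y_n
  y_{n+1}/y_n = 1 − 1/5z + 6/5z(1+9/16z) = 1 + z + 27/40z²
  so R(z) = 1 + z + 27/40z².

Find x<0 with |R(x)|<1.
x=-1.74: |R|=1.3036
R=1: x+27/40x²=0 ⇒ x=−40/27=-1.4815; min R=1−1/(4·27/40)=0.6296>−1
Confirm numerically:
  x=-1.407: |R|=0.92926 <1
  x=-0.807: |R|=0.63259 <1
  x=-0.794: |R|=0.63154 <1
  x=-1.982: |R|=1.66962 >1
  x=-1.859: |R|=1.47372 >1
Stable set (-1.4815, 0).

(-1.4815,0); λ=-1 ⇒ h* = (40/27)/1 = 1.4815.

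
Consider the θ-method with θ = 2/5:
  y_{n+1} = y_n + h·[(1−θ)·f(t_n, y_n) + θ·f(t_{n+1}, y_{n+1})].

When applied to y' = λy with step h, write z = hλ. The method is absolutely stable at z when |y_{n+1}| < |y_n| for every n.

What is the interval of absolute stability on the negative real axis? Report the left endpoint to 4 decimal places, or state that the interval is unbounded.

On y'=λy, z=hλ:
  y_{n+1} = y_n + z·[3/5·y_n + 2/5·y_{n+1}] ⇒ (1 − 2/5z)y_{n+1} = (1 + 3/5z)y_n
  ⇒ R(z) = (1 + 3/5z)/(1 − 2/5z).

Solve |R(x)|<1 on ℝ⁻.
x=-0.31: |R|=0.7242
R=−1: 1+3/5x = −1+2/5x ⇒ -1/5x=2 ⇒ x=2/(-1/5)=-10.0000
Confirm numerically:
  x=-9.895: |R|=0.99576 <1
  x=-7.970: |R|=0.90306 <1
  x=-7.116: |R|=0.85004 <1
  x=-10.537: |R|=1.02060 >1
  x=-10.164: |R|=1.00648 >1
Stable set (-10.0000, 0).

z∈(-10.0000,0).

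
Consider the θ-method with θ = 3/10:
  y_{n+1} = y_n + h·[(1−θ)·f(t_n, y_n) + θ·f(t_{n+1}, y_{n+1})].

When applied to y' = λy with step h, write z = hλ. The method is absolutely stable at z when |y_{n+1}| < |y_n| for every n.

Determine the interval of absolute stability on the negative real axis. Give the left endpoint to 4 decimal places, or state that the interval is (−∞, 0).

(-5.0000, 0).

With y'=λy (z=hλ):
  y_{n+1} = y_n + z·[7/10·y_n + 3/10·y_{n+1}] ⇒ (1 − 3/10z)y_{n+1} = (1 + 7/10z)y_n
  ⇒ R(z) = (1 + 7/10z)/(1 − 3/10z).

Solve |R(x)|<1 on ℝ⁻.
x=-0.36: |R|=0.6751
R=−1: 1+7/10x = −1+3/10x ⇒ -2/5x=2 ⇒ x=2/(-2/5)=-5.0000
Confirm numerically:
  x=-4.508: |R|=0.91634 <1
  x=-4.074: |R|=0.83332 <1
  x=-2.418: |R|=0.40141 <1
  x=-5.266: |R|=1.04124 >1
  x=-5.245: |R|=1.03808 >1
Stable set (-5.0000, 0).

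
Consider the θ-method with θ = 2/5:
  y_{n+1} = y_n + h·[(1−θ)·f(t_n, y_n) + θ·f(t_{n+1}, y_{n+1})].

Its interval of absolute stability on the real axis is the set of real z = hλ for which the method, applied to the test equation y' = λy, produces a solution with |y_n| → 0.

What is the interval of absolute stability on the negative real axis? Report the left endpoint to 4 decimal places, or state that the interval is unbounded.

(-10.0000, 0).

With y'=λy (z=hλ):
  y_{n+1} = y_n + z·[3/5·y_n + 2/5·y_{n+1}] ⇒ (1 − 2/5z)y_{n+1} = (1 + 3/5z)y_n
  Hence R(z) = (1 + 3/5z)/(1 − 2/5z).

Boundary: |R(x)|=1, x<0.
x=-1.61: |R|=0.0207
R=−1: 1+3/5x = −1+2/5x ⇒ -1/5x=2 ⇒ x=2/(-1/5)=-10.0000
Confirm numerically:
  x=-8.348: |R|=0.92386 <1
  x=-6.822: |R|=0.82954 <1
  x=-6.344: |R|=0.79331 <1
  x=-4.761: |R|=0.63924 <1
  x=-10.481: |R|=1.01853 >1
  x=-10.298: |R|=1.01164 >1
  x=-10.290: |R|=1.01134 >1
Stable set (-10.0000, 0).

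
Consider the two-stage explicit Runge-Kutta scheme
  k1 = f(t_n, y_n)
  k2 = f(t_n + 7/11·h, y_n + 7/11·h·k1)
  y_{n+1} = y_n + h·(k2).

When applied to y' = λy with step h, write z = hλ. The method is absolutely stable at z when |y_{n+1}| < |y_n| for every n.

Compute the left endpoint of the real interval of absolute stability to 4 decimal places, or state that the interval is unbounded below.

Test eqn y'=λy, z=hλ:
  k1=λy_n ⇒ h·k1=z·y_n;  k2=λ(1+7/11z)y_n ⇒ h·k2=z(1+7/11z)y_n
  y_{n+1}/y_n = 1 + z(1+7/11z) = 1 + z + 7/11z²
  ⇒ R(z) = 1 + z + 7/11z².

Need |R(x)|<1, x<0.
x=-1.52: |R|=0.9503
R=1: x+7/11x²=0 ⇒ x=−11/7=-1.5714; min R=1−1/(4·7/11)=0.6071>−1
Confirm numerically:
  x=-1.403: |R|=0.84962 <1
  x=-1.293: |R|=0.77090 <1
  x=-0.920: |R|=0.61862 <1
  x=-2.014: |R|=1.56722 >1
  x=-1.819: |R|=1.28658 >1
Stable set (-1.5714, 0).

z* = -1.5714.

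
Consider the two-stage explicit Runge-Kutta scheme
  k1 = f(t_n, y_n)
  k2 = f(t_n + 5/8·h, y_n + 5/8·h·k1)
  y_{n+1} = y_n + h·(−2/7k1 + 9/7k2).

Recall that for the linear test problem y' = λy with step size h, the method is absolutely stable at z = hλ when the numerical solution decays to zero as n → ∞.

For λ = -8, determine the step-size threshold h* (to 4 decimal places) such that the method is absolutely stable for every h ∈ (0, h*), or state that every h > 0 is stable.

Set f=λy, z=hλ:
  k1=λy_n ⇒ h·k1=z·y_n;  k2=λ(1+5/8z)y_n ⇒ h·k2=z(1+5/8z)y_n
  y_{n+1}/y_n = 1 − 2/7z + 9/7z(1+5/8z) = 1 + z + 45/56z²
  so R(z) = 1 + z + 45/56z².

Boundary: |R(x)|=1, x<0.
x=-1.66: |R|=1.5543
R=1: x+45/56x²=0 ⇒ x=−56/45=-1.2444; min R=1−1/(4·45/56)=0.6889>−1
Confirm numerically:
  x=-1.021: |R|=0.81668 <1
  x=-0.865: |R|=0.73625 <1
  x=-0.789: |R|=0.71124 <1
  x=-0.520: |R|=0.69729 <1
  x=-1.758: |R|=1.72549 >1
  x=-1.747: |R|=1.70551 >1
  x=-1.364: |R|=1.13104 >1
Stable set (-1.2444, 0).

(-1.2444,0); λ=-8 ⇒ h* = (56/45)/8 = 0.1556.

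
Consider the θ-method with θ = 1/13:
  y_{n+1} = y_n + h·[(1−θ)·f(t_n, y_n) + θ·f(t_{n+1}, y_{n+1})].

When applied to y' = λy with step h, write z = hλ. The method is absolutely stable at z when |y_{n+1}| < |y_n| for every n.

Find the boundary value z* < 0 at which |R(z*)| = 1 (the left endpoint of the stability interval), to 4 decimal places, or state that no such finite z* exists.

Test eqn y'=λy, z=hλ:
  y_{n+1} = y_n + z·[12/13·y_n + 1/13·y_{n+1}] ⇒ (1 − 1/13z)y_{n+1} = (1 + 12/13z)y_n
  R(z) = (1 + 12/13z)/(1 − 1/13z).

Find x<0 with |R(x)|<1.
x=-0.82: |R|=0.2287
R=−1: 1+12/13x = −1+1/13x ⇒ -11/13x=2 ⇒ x=2/(-11/13)=-2.3636
Confirm numerically:
  x=-2.328: |R|=0.97443 <1
  x=-1.651: |R|=0.46495 <1
  x=-1.595: |R|=0.42069 <1
  x=-1.241: |R|=0.13286 <1
  x=-2.957: |R|=1.40904 >1
  x=-2.616: |R|=1.17777 >1
So |R|<1 on (-2.3636, 0).

left endpoint -2.3636.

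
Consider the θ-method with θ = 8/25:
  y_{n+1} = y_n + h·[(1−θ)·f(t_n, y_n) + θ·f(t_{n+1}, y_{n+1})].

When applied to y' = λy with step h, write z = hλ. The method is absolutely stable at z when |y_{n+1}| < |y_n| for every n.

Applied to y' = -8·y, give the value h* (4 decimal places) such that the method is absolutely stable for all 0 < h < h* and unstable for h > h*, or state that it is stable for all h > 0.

Test eqn y'=λy, z=hλ:
  y_{n+1} = y_n + z·[17/25·y_n + 8/25·y_{n+1}] ⇒ (1 − 8/25z)y_{n+1} = (1 + 17/25z)y_n
  Hence R(z) = (1 + 17/25z)/(1 − 8/25z).

Need |R(x)|<1, x<0.
x=-0.91: |R|=0.2952
R=−1: 1+17/25x = −1+8/25x ⇒ -9/25x=2 ⇒ x=2/(-9/25)=-5.5556
Confirm numerically:
  x=-5.235: |R|=0.95686 <1
  x=-4.883: |R|=0.90552 <1
  x=-4.652: |R|=0.86929 <1
  x=-6.120: |R|=1.06869 >1
  x=-5.977: |R|=1.05209 >1
  x=-5.655: |R|=1.01274 >1
So |R|<1 on (-5.5556, 0).

(-5.5556,0); λ=-8 ⇒ h* = (50/9)/8 = 0.6944.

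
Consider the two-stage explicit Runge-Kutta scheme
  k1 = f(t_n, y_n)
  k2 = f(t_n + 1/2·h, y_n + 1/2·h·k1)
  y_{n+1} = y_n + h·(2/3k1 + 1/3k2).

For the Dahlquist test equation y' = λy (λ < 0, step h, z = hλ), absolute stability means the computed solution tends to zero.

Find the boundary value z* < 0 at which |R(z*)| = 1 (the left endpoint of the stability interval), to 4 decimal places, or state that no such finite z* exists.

z* = -6.0000.

On y'=λy, z=hλ:
  k1=λy_n ⇒ h·k1=z·y_n;  k2=λ(1+1/2z)y_n ⇒ h·k2=z(1+1/2z)y_n
  y_{n+1}/y_n = 1 + 2/3z + 1/3z(1+1/2z) = 1 + z + 1/6z²
  Hence R(z) = 1 + z + 1/6z².

Boundary: |R(x)|=1, x<0.
x=-1.07: |R|=0.1208
R=1: x+1/6x²=0 ⇒ x=−6=-6.0000; min R=1−1/(4·1/6)=-0.5000>−1
Confirm numerically:
  x=-4.955: |R|=0.13700 <1
  x=-4.888: |R|=0.09409 <1
  x=-3.900: |R|=0.36500 <1
  x=-3.053: |R|=0.49953 <1
  x=-6.299: |R|=1.31390 >1
  x=-6.158: |R|=1.16216 >1
Interval (-6.0000, 0).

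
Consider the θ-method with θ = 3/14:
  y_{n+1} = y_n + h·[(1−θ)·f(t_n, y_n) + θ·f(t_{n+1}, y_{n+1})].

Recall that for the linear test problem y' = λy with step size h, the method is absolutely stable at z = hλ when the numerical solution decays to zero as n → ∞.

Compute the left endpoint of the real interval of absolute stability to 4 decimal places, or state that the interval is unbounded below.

left endpoint -3.5000.

With y'=λy (z=hλ):
  y_{n+1} = y_n + z·[11/14·y_n + 3/14·y_{n+1}] ⇒ (1 − 3/14z)y_{n+1} = (1 + 11/14z)y_n
  so R(z) = (1 + 11/14z)/(1 − 3/14z).

Solve |R(x)|<1 on ℝ⁻.
x=-1.47: |R|=0.1179
R=−1: 1+11/14x = −1+3/14x ⇒ -4/7x=2 ⇒ x=2/(-4/7)=-3.5000
Confirm numerically:
  x=-3.319: |R|=0.93956 <1
  x=-2.943: |R|=0.80481 <1
  x=-1.426: |R|=0.09224 <1
  x=-3.929: |R|=1.13309 >1
  x=-3.758: |R|=1.08166 >1
  x=-3.711: |R|=1.06716 >1
Stable set (-3.5000, 0).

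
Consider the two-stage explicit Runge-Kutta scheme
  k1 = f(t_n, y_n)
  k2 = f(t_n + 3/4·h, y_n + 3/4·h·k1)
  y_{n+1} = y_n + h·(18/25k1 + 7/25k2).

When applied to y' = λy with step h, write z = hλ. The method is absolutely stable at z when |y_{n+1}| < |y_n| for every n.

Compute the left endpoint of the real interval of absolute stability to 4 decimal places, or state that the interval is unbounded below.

left endpoint -4.7619.

With y'=λy (z=hλ):
  k1=λy_n ⇒ h·k1=z·y_n;  k2=λ(1+3/4z)y_n ⇒ h·k2=z(1+3/4z)y_n
  y_{n+1}/y_n = 1 + 18/25z + 7/25z(1+3/4z) = 1 + z + 21/100z²
  Hence R(z) = 1 + z + 21/100z².

Solve |R(x)|<1 on ℝ⁻.
x=-0.97: |R|=0.2276
R=1: x+21/100x²=0 ⇒ x=−100/21=-4.7619; min R=1−1/(4·21/100)=-0.1905>−1
Confirm numerically:
  x=-2.681: |R|=0.17157 <1
  x=-2.183: |R|=0.18225 <1
  x=-2.020: |R|=0.16312 <1
  x=-5.216: |R|=1.49740 >1
  x=-4.911: |R|=1.15376 >1
  x=-4.847: |R|=1.08662 >1
Interval (-4.7619, 0).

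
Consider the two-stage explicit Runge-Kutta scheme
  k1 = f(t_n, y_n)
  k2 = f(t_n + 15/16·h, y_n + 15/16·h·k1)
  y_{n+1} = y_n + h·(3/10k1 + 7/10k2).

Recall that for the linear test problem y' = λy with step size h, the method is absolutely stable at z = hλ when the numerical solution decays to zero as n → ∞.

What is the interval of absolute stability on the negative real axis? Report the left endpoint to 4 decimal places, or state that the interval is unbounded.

With y'=λy (z=hλ):
  k1=λy_n ⇒ h·k1=z·y_n;  k2=λ(1+15/16z)y_n ⇒ h·k2=z(1+15/16z)y_n
  y_{n+1}/y_n = 1 + 3/10z + 7/10z(1+15/16z) = 1 + z + 21/32z²
  so R(z) = 1 + z + 21/32z².

Boundary: |R(x)|=1, x<0.
x=-1.51: |R|=0.9863
R=1: x+21/32x²=0 ⇒ x=−32/21=-1.5238; min R=1−1/(4·21/32)=0.6190>−1
Confirm numerically:
  x=-1.355: |R|=0.84989 <1
  x=-1.198: |R|=0.74385 <1
  x=-0.807: |R|=0.62038 <1
  x=-0.717: |R|=0.62037 <1
  x=-1.803: |R|=1.33034 >1
  x=-1.665: |R|=1.15427 >1
  x=-1.648: |R|=1.13431 >1
Stable set (-1.5238, 0).

(-1.5238, 0).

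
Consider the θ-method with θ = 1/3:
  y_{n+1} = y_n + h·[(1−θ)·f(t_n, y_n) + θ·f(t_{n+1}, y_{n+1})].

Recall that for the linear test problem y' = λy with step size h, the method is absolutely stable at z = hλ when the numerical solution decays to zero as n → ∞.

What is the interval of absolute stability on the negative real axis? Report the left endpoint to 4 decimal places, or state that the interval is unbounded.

Test eqn y'=λy, z=hλ:
  y_{n+1} = y_n + z·[2/3·y_n + 1/3·y_{n+1}] ⇒ (1 − 1/3z)y_{n+1} = (1 + 2/3z)y_n
  so R(z) = (1 + 2/3z)/(1 − 1/3z).

Need |R(x)|<1, x<0.
x=-0.75: |R|=0.4000
R=−1: 1+2/3x = −1+1/3x ⇒ -1/3x=2 ⇒ x=2/(-1/3)=-6.0000
Confirm numerically:
  x=-5.822: |R|=0.97982 <1
  x=-3.365: |R|=0.58602 <1
  x=-2.765: |R|=0.43886 <1
  x=-6.591: |R|=1.06162 >1
  x=-6.154: |R|=1.01682 >1
Stable set (-6.0000, 0).

z∈(-6.0000,0).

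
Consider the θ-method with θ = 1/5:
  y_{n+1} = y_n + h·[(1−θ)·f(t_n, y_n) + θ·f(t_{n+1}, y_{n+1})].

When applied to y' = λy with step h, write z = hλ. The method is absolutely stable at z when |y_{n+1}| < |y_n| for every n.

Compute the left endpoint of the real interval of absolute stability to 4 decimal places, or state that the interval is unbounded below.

Set f=λy, z=hλ:
  y_{n+1} = y_n + z·[4/5·y_n + 1/5·y_{n+1}] ⇒ (1 − 1/5z)y_{n+1} = (1 + 4/5z)y_n
  R(z) = (1 + 4/5z)/(1 − 1/5z).

Boundary: |R(x)|=1, x<0.
x=-1.73: |R|=0.2853
R=−1: 1+4/5x = −1+1/5x ⇒ -3/5x=2 ⇒ x=2/(-3/5)=-3.3333
Confirm numerically:
  x=-2.905: |R|=0.83744 <1
  x=-2.536: |R|=0.68259 <1
  x=-1.392: |R|=0.08886 <1
  x=-3.721: |R|=1.13336 >1
  x=-3.514: |R|=1.06366 >1
So |R|<1 on (-3.3333, 0).

z* = -3.3333.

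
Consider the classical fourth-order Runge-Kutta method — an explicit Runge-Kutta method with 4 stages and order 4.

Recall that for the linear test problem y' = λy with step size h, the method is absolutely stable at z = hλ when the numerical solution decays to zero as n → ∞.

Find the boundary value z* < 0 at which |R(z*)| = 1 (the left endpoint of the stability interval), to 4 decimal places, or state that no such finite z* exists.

left endpoint -2.7853.

On y'=λy, z=hλ:
  order 4, 4-stage ⇒ R(z)=1+z+z^2/2+z^3/6+z^4/24
  (e.g. R(-0.63)=0.53334, |R|=0.53334)

Boundary: |R(x)|=1, x<0.
x=-0.63: |R|=0.5333
|R(-2.22)|=0.4327 |R(-1.99)|=0.3300 |R(-1.54)|=0.2714
Bisect:
  x_lo=-3.1989 |R|=1.8248  x_hi=-0.3213 |R|=0.7252
  mid=-1.76008 |R|=0.27998 →hi
  mid=-2.47947 |R|=0.62867 →hi
  mid=-2.83916 |R|=1.08430 →lo
  mid=-2.65932 |R|=0.82609 →hi
  mid=-2.74924 |R|=0.94699 →hi
  mid=-2.79420 |R|=1.01351 →lo
  mid=-2.77172 |R|=0.97973 →hi
  mid=-2.78296 |R|=0.99649 →hi
  mid=-2.78858 |R|=1.00497 →lo
  ...
  [-2.78542,-2.78524] ⇒ x*=-2.7853
So |R|<1 on (-2.7853, 0).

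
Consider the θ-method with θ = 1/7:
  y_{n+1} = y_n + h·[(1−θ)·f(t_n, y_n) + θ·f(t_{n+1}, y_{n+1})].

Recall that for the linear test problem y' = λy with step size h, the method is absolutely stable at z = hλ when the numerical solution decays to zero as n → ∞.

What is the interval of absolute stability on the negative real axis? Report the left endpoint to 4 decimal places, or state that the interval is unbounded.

z∈(-2.8000,0).

Test eqn y'=λy, z=hλ:
  y_{n+1} = y_n + z·[6/7·y_n + 1/7·y_{n+1}] ⇒ (1 − 1/7z)y_{n+1} = (1 + 6/7z)y_n
  R(z) = (1 + 6/7z)/(1 − 1/7z).

Find x<0 with |R(x)|<1.
x=-1.29: |R|=0.0893
R=−1: 1+6/7x = −1+1/7x ⇒ -5/7x=2 ⇒ x=2/(-5/7)=-2.8000
Confirm numerically:
  x=-2.650: |R|=0.92228 <1
  x=-2.487: |R|=0.83504 <1
  x=-1.990: |R|=0.54950 <1
  x=-1.301: |R|=0.09710 <1
  x=-3.337: |R|=1.25975 >1
  x=-2.973: |R|=1.08673 >1
  x=-2.927: |R|=1.06397 >1
So |R|<1 on (-2.8000, 0).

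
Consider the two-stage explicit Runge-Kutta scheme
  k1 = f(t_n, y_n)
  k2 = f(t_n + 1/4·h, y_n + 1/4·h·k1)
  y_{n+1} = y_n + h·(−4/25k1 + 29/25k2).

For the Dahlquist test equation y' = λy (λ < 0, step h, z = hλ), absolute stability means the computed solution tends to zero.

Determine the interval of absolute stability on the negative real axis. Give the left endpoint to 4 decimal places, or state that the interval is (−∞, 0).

With y'=λy (z=hλ):
  k1=λy_n ⇒ h·k1=z·y_n;  k2=λ(1+1/4z)y_n ⇒ h·k2=z(1+1/4z)y_n
  y_{n+1}/y_n = 1 − 4/25z + 29/25z(1+1/4z) = 1 + z + 29/100z²
  so R(z) = 1 + z + 29/100z².

Solve |R(x)|<1 on ℝ⁻.
x=-0.56: |R|=0.5309
R=1: x+29/100x²=0 ⇒ x=−100/29=-3.4483; min R=1−1/(4·29/100)=0.1379>−1
Confirm numerically:
  x=-2.753: |R|=0.44491 <1
  x=-2.300: |R|=0.23410 <1
  x=-2.259: |R|=0.22089 <1
  x=-1.605: |R|=0.14205 <1
  x=-3.722: |R|=1.29545 >1
  x=-3.547: |R|=1.10155 >1
So |R|<1 on (-3.4483, 0).

(-3.4483, 0).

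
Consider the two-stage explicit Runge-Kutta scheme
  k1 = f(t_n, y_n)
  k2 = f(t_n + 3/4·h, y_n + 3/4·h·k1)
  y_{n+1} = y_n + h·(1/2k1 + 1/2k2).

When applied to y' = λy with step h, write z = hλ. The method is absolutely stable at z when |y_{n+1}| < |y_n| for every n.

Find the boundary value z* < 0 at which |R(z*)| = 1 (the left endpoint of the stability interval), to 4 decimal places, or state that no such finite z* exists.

left endpoint -2.6667.

Set f=λy, z=hλ:
  k1=λy_n ⇒ h·k1=z·y_n;  k2=λ(1+3/4z)y_n ⇒ h·k2=z(1+3/4z)y_n
  y_{n+1}/y_n = 1 + 1/2z + 1/2z(1+3/4z) = 1 + z + 3/8z²
  Hence R(z) = 1 + z + 3/8z².

Find x<0 with |R(x)|<1.
x=-1.21: |R|=0.3390
R=1: x+3/8x²=0 ⇒ x=−8/3=-2.6667; min R=1−1/(4·3/8)=0.3333>−1
Confirm numerically:
  x=-1.878: |R|=0.44458 <1
  x=-1.787: |R|=0.41051 <1
  x=-1.398: |R|=0.33490 <1
  x=-3.201: |R|=1.64140 >1
  x=-3.032: |R|=1.41538 >1
So |R|<1 on (-2.6667, 0).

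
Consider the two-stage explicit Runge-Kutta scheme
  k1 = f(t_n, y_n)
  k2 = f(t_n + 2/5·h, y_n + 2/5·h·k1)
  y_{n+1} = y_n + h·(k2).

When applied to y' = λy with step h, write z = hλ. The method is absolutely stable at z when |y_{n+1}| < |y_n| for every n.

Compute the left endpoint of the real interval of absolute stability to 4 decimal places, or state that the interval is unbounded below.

Set f=λy, z=hλ:
  k1=λy_n ⇒ h·k1=z·y_n;  k2=λ(1+2/5z)y_n ⇒ h·k2=z(1+2/5z)y_n
  y_{n+1}/y_n = 1 + z(1+2/5z) = 1 + z + 2/5z²
  so R(z) = 1 + z + 2/5z².

Need |R(x)|<1, x<0.
x=-0.68: |R|=0.5050
R=1: x+2/5x²=0 ⇒ x=−5/2=-2.5000; min R=1−1/(4·2/5)=0.3750>−1
Confirm numerically:
  x=-2.212: |R|=0.74518 <1
  x=-1.676: |R|=0.44759 <1
  x=-1.361: |R|=0.37993 <1
  x=-3.057: |R|=1.68110 >1
  x=-2.936: |R|=1.51204 >1
  x=-2.713: |R|=1.23115 >1
Stable set (-2.5000, 0).

left endpoint -2.5000.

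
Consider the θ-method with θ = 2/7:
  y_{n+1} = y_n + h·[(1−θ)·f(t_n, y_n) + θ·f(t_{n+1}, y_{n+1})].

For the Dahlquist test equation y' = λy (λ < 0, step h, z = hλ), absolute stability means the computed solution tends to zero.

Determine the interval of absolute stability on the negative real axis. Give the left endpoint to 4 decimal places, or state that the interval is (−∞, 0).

On y'=λy, z=hλ:
  y_{n+1} = y_n + z·[5/7·y_n + 2/7·y_{n+1}] ⇒ (1 − 2/7z)y_{n+1} = (1 + 5/7z)y_n
  so R(z) = (1 + 5/7z)/(1 − 2/7z).

Find x<0 with |R(x)|<1.
x=-1.58: |R|=0.0886
R=−1: 1+5/7x = −1+2/7x ⇒ -3/7x=2 ⇒ x=2/(-3/7)=-4.6667
Confirm numerically:
  x=-3.351: |R|=0.71194 <1
  x=-2.733: |R|=0.53465 <1
  x=-2.240: |R|=0.36585 <1
  x=-2.079: |R|=0.30427 <1
  x=-4.956: |R|=1.05132 >1
  x=-4.904: |R|=1.04236 >1
  x=-4.786: |R|=1.02160 >1
So |R|<1 on (-4.6667, 0).

z∈(-4.6667,0).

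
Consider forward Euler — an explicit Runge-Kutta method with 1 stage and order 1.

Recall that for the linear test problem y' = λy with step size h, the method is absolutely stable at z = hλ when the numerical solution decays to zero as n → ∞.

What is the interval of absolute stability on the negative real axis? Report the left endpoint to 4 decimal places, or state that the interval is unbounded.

z∈(-2.0000,0).

Set f=λy, z=hλ:
  order 1, 1-stage ⇒ R(z)=1+z
  (e.g. R(-1.75)=-0.75000, |R|=0.75000)

Boundary: |R(x)|=1, x<0.
x=-1.75: |R|=0.7500
|R(-1.89)|=0.8900 |R(-1.46)|=0.4600 |R(-1.1)|=0.1000
Bisect:
  x_lo=-2.3334 |R|=1.3334  x_hi=-0.1250 |R|=0.8750
  mid=-1.22917 |R|=0.22917 →hi
  mid=-1.78127 |R|=0.78127 →hi
  mid=-2.05732 |R|=1.05732 →lo
  mid=-1.91930 |R|=0.91930 →hi
  mid=-1.98831 |R|=0.98831 →hi
  mid=-2.02281 |R|=1.02281 →lo
  mid=-2.00556 |R|=1.00556 →lo
  mid=-1.99693 |R|=0.99693 →hi
  ...
  [-2.00004,-1.99990] ⇒ x*=-2.0000
Stable set (-2.0000, 0).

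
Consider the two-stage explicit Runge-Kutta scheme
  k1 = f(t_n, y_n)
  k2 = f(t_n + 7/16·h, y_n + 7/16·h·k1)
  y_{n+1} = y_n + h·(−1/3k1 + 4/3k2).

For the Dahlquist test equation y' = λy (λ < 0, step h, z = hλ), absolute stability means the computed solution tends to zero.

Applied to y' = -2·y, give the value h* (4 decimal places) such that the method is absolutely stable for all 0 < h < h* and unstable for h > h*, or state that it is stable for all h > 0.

Test eqn y'=λy, z=hλ:
  k1=λy_n ⇒ h·k1=z·y_n;  k2=λ(1+7/16z)y_n ⇒ h·k2=z(1+7/16z)y_n
  y_{n+1}/y_n = 1 − 1/3z + 4/3z(1+7/16z) = 1 + z + 7/12z²
  ⇒ R(z) = 1 + z + 7/12z².

Find x<0 with |R(x)|<1.
x=-0.38: |R|=0.7042
R=1: x+7/12x²=0 ⇒ x=−12/7=-1.7143; min R=1−1/(4·7/12)=0.5714>−1
Confirm numerically:
  x=-1.603: |R|=0.89594 <1
  x=-1.214: |R|=0.64571 <1
  x=-1.106: |R|=0.60755 <1
  x=-1.103: |R|=0.60669 <1
  x=-2.313: |R|=1.80782 >1
  x=-2.163: |R|=1.56617 >1
  x=-2.049: |R|=1.40007 >1
So |R|<1 on (-1.7143, 0).

(-1.7143,0); λ=-2 ⇒ h* = (12/7)/2 = 0.8571.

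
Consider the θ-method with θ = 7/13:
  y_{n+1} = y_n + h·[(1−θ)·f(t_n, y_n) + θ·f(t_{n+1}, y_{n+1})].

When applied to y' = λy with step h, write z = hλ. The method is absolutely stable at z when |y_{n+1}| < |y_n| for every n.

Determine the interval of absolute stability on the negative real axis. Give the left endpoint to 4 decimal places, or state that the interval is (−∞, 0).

Test eqn y'=λy, z=hλ:
  y_{n+1} = y_n + z·[6/13·y_n + 7/13·y_{n+1}] ⇒ (1 − 7/13z)y_{n+1} = (1 + 6/13z)y_n
  R(z) = (1 + 6/13z)/(1 − 7/13z).

Need |R(x)|<1, x<0.
x=-0.53: |R|=0.5877
x=-2: |R|=0.0370
x=-10: |R|=0.5663
x=-100: |R|=0.8233
θ=7/13≥1/2 ⇒ |1+6/13x|<|1−7/13x| ∀x<0 ⇒ stable on all of ℝ⁻.

unbounded; (−∞, 0).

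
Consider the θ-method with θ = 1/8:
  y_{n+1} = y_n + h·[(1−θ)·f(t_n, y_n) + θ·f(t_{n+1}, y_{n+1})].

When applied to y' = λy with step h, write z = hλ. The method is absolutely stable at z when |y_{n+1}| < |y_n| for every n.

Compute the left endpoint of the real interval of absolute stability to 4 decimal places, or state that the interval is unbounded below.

left endpoint -2.6667.

Test eqn y'=λy, z=hλ:
  y_{n+1} = y_n + z·[7/8·y_n + 1/8·y_{n+1}] ⇒ (1 − 1/8z)y_{n+1} = (1 + 7/8z)y_n
  ⇒ R(z) = (1 + 7/8z)/(1 − 1/8z).

Need |R(x)|<1, x<0.
x=-0.36: |R|=0.6555
R=−1: 1+7/8x = −1+1/8x ⇒ -3/4x=2 ⇒ x=2/(-3/4)=-2.6667
Confirm numerically:
  x=-2.441: |R|=0.87032 <1
  x=-2.435: |R|=0.86679 <1
  x=-1.371: |R|=0.17042 <1
  x=-1.139: |R|=0.00295 <1
  x=-3.234: |R|=1.30301 >1
  x=-3.087: |R|=1.22747 >1
So |R|<1 on (-2.6667, 0).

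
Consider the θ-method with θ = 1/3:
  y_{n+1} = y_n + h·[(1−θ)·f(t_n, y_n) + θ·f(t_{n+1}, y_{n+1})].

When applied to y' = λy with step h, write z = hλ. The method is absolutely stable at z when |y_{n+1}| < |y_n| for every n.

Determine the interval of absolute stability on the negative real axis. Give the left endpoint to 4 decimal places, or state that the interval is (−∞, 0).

(-6.0000, 0).

With y'=λy (z=hλ):
  y_{n+1} = y_n + z·[2/3·y_n + 1/3·y_{n+1}] ⇒ (1 − 1/3z)y_{n+1} = (1 + 2/3z)y_n
  so R(z) = (1 + 2/3z)/(1 − 1/3z).

Find x<0 with |R(x)|<1.
x=-1.01: |R|=0.2444
R=−1: 1+2/3x = −1+1/3x ⇒ -1/3x=2 ⇒ x=2/(-1/3)=-6.0000
Confirm numerically:
  x=-5.700: |R|=0.96552 <1
  x=-3.959: |R|=0.70671 <1
  x=-3.418: |R|=0.59769 <1
  x=-3.124: |R|=0.53037 <1
  x=-6.412: |R|=1.04377 >1
  x=-6.195: |R|=1.02121 >1
So |R|<1 on (-6.0000, 0).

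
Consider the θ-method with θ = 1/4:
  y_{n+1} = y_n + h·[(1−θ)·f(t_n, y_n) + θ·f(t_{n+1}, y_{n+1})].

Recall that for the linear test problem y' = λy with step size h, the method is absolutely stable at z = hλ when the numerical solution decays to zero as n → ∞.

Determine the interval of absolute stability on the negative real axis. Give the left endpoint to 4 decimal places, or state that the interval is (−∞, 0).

(-4.0000, 0).

On y'=λy, z=hλ:
  y_{n+1} = y_n + z·[3/4·y_n + 1/4·y_{n+1}] ⇒ (1 − 1/4z)y_{n+1} = (1 + 3/4z)y_n
  so R(z) = (1 + 3/4z)/(1 − 1/4z).

Need |R(x)|<1, x<0.
x=-1.57: |R|=0.1275
R=−1: 1+3/4x = −1+1/4x ⇒ -1/2x=2 ⇒ x=2/(-1/2)=-4.0000
Confirm numerically:
  x=-3.038: |R|=0.72663 <1
  x=-2.816: |R|=0.65258 <1
  x=-2.418: |R|=0.50701 <1
  x=-4.272: |R|=1.06576 >1
  x=-4.121: |R|=1.02980 >1
So |R|<1 on (-4.0000, 0).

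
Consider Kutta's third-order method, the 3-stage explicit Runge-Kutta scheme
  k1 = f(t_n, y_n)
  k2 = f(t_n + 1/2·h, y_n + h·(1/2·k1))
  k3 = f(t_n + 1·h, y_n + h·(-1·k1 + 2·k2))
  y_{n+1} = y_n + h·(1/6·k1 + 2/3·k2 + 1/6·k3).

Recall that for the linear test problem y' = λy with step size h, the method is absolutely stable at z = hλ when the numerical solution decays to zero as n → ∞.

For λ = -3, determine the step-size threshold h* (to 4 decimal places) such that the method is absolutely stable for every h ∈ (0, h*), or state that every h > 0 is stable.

Test eqn y'=λy, z=hλ:
  order 3, 3-stage ⇒ R(z)=1+z+z^2/2+z^3/6
  (e.g. R(-0.46)=0.62958, |R|=0.62958)

Solve |R(x)|<1 on ℝ⁻.
x=-0.46: |R|=0.6296
|R(-2.16)|=0.5068 |R(-1.24)|=0.2110 |R(-0.52)|=0.5918
Bisect:
  x_lo=-2.8574 |R|=1.6634  x_hi=-0.3859 |R|=0.6790
  mid=-1.62167 |R|=0.01754 →hi
  mid=-2.23954 |R|=0.60385 →hi
  mid=-2.54847 |R|=1.05971 →lo
  mid=-2.39400 |R|=0.81515 →hi
  mid=-2.47124 |R|=0.93304 →hi
  mid=-2.50985 |R|=0.99525 →hi
  mid=-2.52916 |R|=1.02720 →lo
  mid=-2.51951 |R|=1.01116 →lo
  mid=-2.51468 |R|=1.00319 →lo
  mid=-2.51227 |R|=0.99922 →hi
  ...
  [-2.51287,-2.51272] ⇒ x*=-2.5127
Interval (-2.5127, 0).

(-2.5127,0); λ=-3 ⇒ h* = 0.8376.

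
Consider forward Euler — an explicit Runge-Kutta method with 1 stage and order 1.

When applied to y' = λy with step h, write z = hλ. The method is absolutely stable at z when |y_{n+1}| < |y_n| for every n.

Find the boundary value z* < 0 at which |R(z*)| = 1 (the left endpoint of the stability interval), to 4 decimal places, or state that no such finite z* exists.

left endpoint -2.0000.

With y'=λy (z=hλ):
  order 1, 1-stage ⇒ R(z)=1+z
  (e.g. R(-0.49)=0.51000, |R|=0.51000)

Need |R(x)|<1, x<0.
x=-0.49: |R|=0.5100
|R(-2.01)|=1.0100 |R(-1.59)|=0.5900 |R(-1.49)|=0.4900
Bisect:
  x_lo=-2.6716 |R|=1.6716  x_hi=-0.3664 |R|=0.6336
  mid=-1.51897 |R|=0.51897 →hi
  mid=-2.09527 |R|=1.09527 →lo
  mid=-1.80712 |R|=0.80712 →hi
  mid=-1.95119 |R|=0.95119 →hi
  mid=-2.02323 |R|=1.02323 →lo
  mid=-1.98721 |R|=0.98721 →hi
  mid=-2.00522 |R|=1.00522 →lo
  ...
  [-2.00002,-1.99988] ⇒ x*=-2.0000
Interval (-2.0000, 0).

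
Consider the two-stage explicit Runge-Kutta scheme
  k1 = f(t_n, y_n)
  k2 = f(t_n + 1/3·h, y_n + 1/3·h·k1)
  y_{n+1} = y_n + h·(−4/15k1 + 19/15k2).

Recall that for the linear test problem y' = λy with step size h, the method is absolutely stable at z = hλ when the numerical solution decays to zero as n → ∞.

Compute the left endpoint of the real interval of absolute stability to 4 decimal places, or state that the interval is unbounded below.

On y'=λy, z=hλ:
  k1=λy_n ⇒ h·k1=z·y_n;  k2=λ(1+1/3z)y_n ⇒ h·k2=z(1+1/3z)y_n
  y_{n+1}/y_n = 1 − 4/15z + 19/15z(1+1/3z) = 1 + z + 19/45z²
  Hence R(z) = 1 + z + 19/45z².

Solve |R(x)|<1 on ℝ⁻.
x=-0.32: |R|=0.7232
R=1: x+19/45x²=0 ⇒ x=−45/19=-2.3684; min R=1−1/(4·19/45)=0.4079>−1
Confirm numerically:
  x=-2.134: |R|=0.78878 <1
  x=-1.812: |R|=0.57430 <1
  x=-1.464: |R|=0.44095 <1
  x=-2.926: |R|=1.68885 >1
  x=-2.799: |R|=1.50886 >1
So |R|<1 on (-2.3684, 0).

z* = -2.3684.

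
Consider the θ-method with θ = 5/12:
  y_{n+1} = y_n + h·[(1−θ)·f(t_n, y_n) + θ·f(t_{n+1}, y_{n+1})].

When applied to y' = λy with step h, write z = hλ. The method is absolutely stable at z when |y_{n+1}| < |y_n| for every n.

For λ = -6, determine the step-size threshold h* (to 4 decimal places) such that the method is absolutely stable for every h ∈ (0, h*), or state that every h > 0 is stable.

With y'=λy (z=hλ):
  y_{n+1} = y_n + z·[7/12·y_n + 5/12·y_{n+1}] ⇒ (1 − 5/12z)y_{n+1} = (1 + 7/12z)y_n
  so R(z) = (1 + 7/12z)/(1 − 5/12z).

Find x<0 with |R(x)|<1.
x=-1.76: |R|=0.0154
R=−1: 1+7/12x = −1+5/12x ⇒ -1/6x=2 ⇒ x=2/(-1/6)=-12.0000
Confirm numerically:
  x=-10.507: |R|=0.95373 <1
  x=-10.131: |R|=0.94034 <1
  x=-9.839: |R|=0.92937 <1
  x=-4.938: |R|=0.61504 <1
  x=-12.581: |R|=1.01551 >1
  x=-12.331: |R|=1.00899 >1
  x=-12.216: |R|=1.00591 >1
Stable set (-12.0000, 0).

(-12.0000,0); λ=-6 ⇒ h* = (12)/6 = 2.0000.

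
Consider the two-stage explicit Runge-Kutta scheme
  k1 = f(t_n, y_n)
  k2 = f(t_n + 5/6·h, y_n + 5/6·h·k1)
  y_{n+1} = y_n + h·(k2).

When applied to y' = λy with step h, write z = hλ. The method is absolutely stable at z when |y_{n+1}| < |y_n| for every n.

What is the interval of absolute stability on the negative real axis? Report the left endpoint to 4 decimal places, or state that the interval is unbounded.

On y'=λy, z=hλ:
  k1=λy_n ⇒ h·k1=z·y_n;  k2=λ(1+5/6z)y_n ⇒ h·k2=z(1+5/6z)y_n
  y_{n+1}/y_n = 1 + z(1+5/6z) = 1 + z + 5/6z²
  Hence R(z) = 1 + z + 5/6z².

Need |R(x)|<1, x<0.
x=-1.37: |R|=1.1941
R=1: x+5/6x²=0 ⇒ x=−6/5=-1.2000; min R=1−1/(4·5/6)=0.7000>−1
Confirm numerically:
  x=-1.065: |R|=0.88019 <1
  x=-0.841: |R|=0.74840 <1
  x=-0.726: |R|=0.71323 <1
  x=-0.529: |R|=0.70420 <1
  x=-1.642: |R|=1.60480 >1
  x=-1.619: |R|=1.56530 >1
So |R|<1 on (-1.2000, 0).

z∈(-1.2000,0).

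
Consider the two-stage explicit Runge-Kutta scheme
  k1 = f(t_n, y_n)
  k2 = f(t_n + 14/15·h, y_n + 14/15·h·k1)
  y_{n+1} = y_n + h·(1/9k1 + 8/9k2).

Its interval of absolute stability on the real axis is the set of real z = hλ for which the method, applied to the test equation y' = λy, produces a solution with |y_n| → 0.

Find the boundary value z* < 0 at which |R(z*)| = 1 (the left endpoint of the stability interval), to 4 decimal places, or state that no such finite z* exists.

With y'=λy (z=hλ):
  k1=λy_n ⇒ h·k1=z·y_n;  k2=λ(1+14/15z)y_n ⇒ h·k2=z(1+14/15z)y_n
  y_{n+1}/y_n = 1 + 1/9z + 8/9z(1+14/15z) = 1 + z + 112/135z²
  R(z) = 1 + z + 112/135z².

Need |R(x)|<1, x<0.
x=-0.59: |R|=0.6988
R=1: x+112/135x²=0 ⇒ x=−135/112=-1.2054; min R=1−1/(4·112/135)=0.6987>−1
Confirm numerically:
  x=-1.175: |R|=0.97041 <1
  x=-1.150: |R|=0.94719 <1
  x=-0.786: |R|=0.72654 <1
  x=-0.718: |R|=0.70969 <1
  x=-1.643: |R|=1.59654 >1
  x=-1.468: |R|=1.31987 >1
  x=-1.402: |R|=1.22872 >1
Stable set (-1.2054, 0).

z* = -1.2054.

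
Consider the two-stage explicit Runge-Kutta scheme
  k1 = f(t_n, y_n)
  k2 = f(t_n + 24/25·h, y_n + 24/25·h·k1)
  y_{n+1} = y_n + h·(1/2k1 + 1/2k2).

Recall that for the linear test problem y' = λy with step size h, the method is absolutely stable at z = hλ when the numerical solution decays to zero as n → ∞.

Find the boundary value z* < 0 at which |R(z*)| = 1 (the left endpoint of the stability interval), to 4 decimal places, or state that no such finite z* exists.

left endpoint -2.0833.

Set f=λy, z=hλ:
  k1=λy_n ⇒ h·k1=z·y_n;  k2=λ(1+24/25z)y_n ⇒ h·k2=z(1+24/25z)y_n
  y_{n+1}/y_n = 1 + 1/2z + 1/2z(1+24/25z) = 1 + z + 12/25z²
  R(z) = 1 + z + 12/25z².

Solve |R(x)|<1 on ℝ⁻.
x=-0.35: |R|=0.7088
R=1: x+12/25x²=0 ⇒ x=−25/12=-2.0833; min R=1−1/(4·12/25)=0.4792>−1
Confirm numerically:
  x=-2.033: |R|=0.95088 <1
  x=-1.456: |R|=0.56157 <1
  x=-1.420: |R|=0.54787 <1
  x=-1.387: |R|=0.53641 <1
  x=-2.670: |R|=1.75187 >1
  x=-2.319: |R|=1.26233 >1
  x=-2.314: |R|=1.25621 >1
So |R|<1 on (-2.0833, 0).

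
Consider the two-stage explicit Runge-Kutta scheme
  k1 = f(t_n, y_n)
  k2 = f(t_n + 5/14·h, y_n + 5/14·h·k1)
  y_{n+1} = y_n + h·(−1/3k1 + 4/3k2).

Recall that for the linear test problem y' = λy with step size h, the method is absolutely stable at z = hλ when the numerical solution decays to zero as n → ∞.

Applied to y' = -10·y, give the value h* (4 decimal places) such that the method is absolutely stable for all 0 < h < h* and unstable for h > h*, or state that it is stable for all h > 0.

(-2.1000,0); λ=-10 ⇒ h* = (21/10)/10 = 0.2100.

Set f=λy, z=hλ:
  k1=λy_n ⇒ h·k1=z·y_n;  k2=λ(1+5/14z)y_n ⇒ h·k2=z(1+5/14z)y_n
  y_{n+1}/y_n = 1 − 1/3z + 4/3z(1+5/14z) = 1 + z + 10/21z²
  ⇒ R(z) = 1 + z + 10/21z².

Need |R(x)|<1, x<0.
x=-0.75: |R|=0.5179
R=1: x+10/21x²=0 ⇒ x=−21/10=-2.1000; min R=1−1/(4·10/21)=0.4750>−1
Confirm numerically:
  x=-1.091: |R|=0.47580 <1
  x=-1.028: |R|=0.47523 <1
  x=-0.982: |R|=0.47720 <1
  x=-0.953: |R|=0.47948 <1
  x=-2.610: |R|=1.63386 >1
  x=-2.598: |R|=1.61610 >1
  x=-2.561: |R|=1.56220 >1
Stable set (-2.1000, 0).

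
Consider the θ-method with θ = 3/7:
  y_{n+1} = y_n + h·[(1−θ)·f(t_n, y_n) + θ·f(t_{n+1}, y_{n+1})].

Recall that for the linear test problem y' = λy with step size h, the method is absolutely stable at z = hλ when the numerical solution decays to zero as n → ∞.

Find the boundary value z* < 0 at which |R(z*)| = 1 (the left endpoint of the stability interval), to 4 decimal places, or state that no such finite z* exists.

Test eqn y'=λy, z=hλ:
  y_{n+1} = y_n + z·[4/7·y_n + 3/7·y_{n+1}] ⇒ (1 − 3/7z)y_{n+1} = (1 + 4/7z)y_n
  ⇒ R(z) = (1 + 4/7z)/(1 − 3/7z).

Find x<0 with |R(x)|<1.
x=-1.71: |R|=0.0132
R=−1: 1+4/7x = −1+3/7x ⇒ -1/7x=2 ⇒ x=2/(-1/7)=-14.0000
Confirm numerically:
  x=-12.661: |R|=0.97023 <1
  x=-10.685: |R|=0.91512 <1
  x=-6.698: |R|=0.73049 <1
  x=-14.315: |R|=1.00631 >1
  x=-14.288: |R|=1.00578 >1
  x=-14.117: |R|=1.00237 >1
Interval (-14.0000, 0).

z* = -14.0000.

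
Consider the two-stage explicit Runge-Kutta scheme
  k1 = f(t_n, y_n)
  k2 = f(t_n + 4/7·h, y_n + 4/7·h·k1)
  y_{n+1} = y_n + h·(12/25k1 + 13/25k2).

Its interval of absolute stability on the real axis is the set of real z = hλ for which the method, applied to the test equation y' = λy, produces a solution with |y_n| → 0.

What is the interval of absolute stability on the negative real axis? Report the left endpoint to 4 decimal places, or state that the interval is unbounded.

Test eqn y'=λy, z=hλ:
  k1=λy_n ⇒ h·k1=z·y_n;  k2=λ(1+4/7z)y_n ⇒ h·k2=z(1+4/7z)y_n
  y_{n+1}/y_n = 1 + 12/25z + 13/25z(1+4/7z) = 1 + z + 52/175z²
  R(z) = 1 + z + 52/175z².

Need |R(x)|<1, x<0.
x=-0.45: |R|=0.6102
R=1: x+52/175x²=0 ⇒ x=−175/52=-3.3654; min R=1−1/(4·52/175)=0.1587>−1
Confirm numerically:
  x=-2.834: |R|=0.55252 <1
  x=-1.703: |R|=0.15878 <1
  x=-1.629: |R|=0.15951 <1
  x=-3.586: |R|=1.23508 >1
  x=-3.440: |R|=1.07627 >1
Stable set (-3.3654, 0).

z∈(-3.3654,0).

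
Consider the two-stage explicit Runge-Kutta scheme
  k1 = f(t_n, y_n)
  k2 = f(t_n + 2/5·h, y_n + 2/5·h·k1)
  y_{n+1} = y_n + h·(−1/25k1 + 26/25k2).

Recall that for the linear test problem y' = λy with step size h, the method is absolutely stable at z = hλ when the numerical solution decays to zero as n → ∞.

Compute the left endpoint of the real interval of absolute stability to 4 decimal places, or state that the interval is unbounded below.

On y'=λy, z=hλ:
  k1=λy_n ⇒ h·k1=z·y_n;  k2=λ(1+2/5z)y_n ⇒ h·k2=z(1+2/5z)y_n
  y_{n+1}/y_n = 1 − 1/25z + 26/25z(1+2/5z) = 1 + z + 52/125z²
  Hence R(z) = 1 + z + 52/125z².

Boundary: |R(x)|=1, x<0.
x=-0.91: |R|=0.4345
R=1: x+52/125x²=0 ⇒ x=−125/52=-2.4038; min R=1−1/(4·52/125)=0.3990>−1
Confirm numerically:
  x=-2.080: |R|=0.71978 <1
  x=-1.736: |R|=0.51770 <1
  x=-1.412: |R|=0.41740 <1
  x=-2.930: |R|=1.64132 >1
  x=-2.852: |R|=1.53170 >1
So |R|<1 on (-2.4038, 0).

left endpoint -2.4038.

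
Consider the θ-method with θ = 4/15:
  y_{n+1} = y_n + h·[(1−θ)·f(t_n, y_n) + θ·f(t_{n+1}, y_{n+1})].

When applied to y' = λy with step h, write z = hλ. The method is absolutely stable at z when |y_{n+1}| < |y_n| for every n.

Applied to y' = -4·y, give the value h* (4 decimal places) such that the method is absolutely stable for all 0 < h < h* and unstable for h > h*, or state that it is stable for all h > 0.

Set f=λy, z=hλ:
  y_{n+1} = y_n + z·[11/15·y_n + 4/15·y_{n+1}] ⇒ (1 − 4/15z)y_{n+1} = (1 + 11/15z)y_n
  so R(z) = (1 + 11/15z)/(1 − 4/15z).

Find x<0 with |R(x)|<1.
x=-1.14: |R|=0.1258
R=−1: 1+11/15x = −1+4/15x ⇒ -7/15x=2 ⇒ x=2/(-7/15)=-4.2857
Confirm numerically:
  x=-4.030: |R|=0.94248 <1
  x=-3.165: |R|=0.71638 <1
  x=-2.757: |R|=0.58887 <1
  x=-2.665: |R|=0.55787 <1
  x=-4.546: |R|=1.05491 >1
  x=-4.343: |R|=1.01239 >1
Stable set (-4.2857, 0).

(-4.2857,0); λ=-4 ⇒ h* = (30/7)/4 = 1.0714.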